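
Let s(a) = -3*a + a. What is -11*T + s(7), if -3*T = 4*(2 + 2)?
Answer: 134/3 ≈ 44.667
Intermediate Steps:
s(a) = -2*a
T = -16/3 (T = -4*(2 + 2)/3 = -4*4/3 = -1/3*16 = -16/3 ≈ -5.3333)
-11*T + s(7) = -11*(-16/3) - 2*7 = 176/3 - 14 = 134/3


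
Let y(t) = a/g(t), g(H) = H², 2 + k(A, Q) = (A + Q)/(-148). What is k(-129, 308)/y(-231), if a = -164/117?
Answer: 2965537575/24272 ≈ 1.2218e+5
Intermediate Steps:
a = -164/117 (a = -164*1/117 = -164/117 ≈ -1.4017)
k(A, Q) = -2 - A/148 - Q/148 (k(A, Q) = -2 + (A + Q)/(-148) = -2 + (A + Q)*(-1/148) = -2 + (-A/148 - Q/148) = -2 - A/148 - Q/148)
y(t) = -164/(117*t²)
k(-129, 308)/y(-231) = (-2 - 1/148*(-129) - 1/148*308)/((-164/117/(-231)²)) = (-2 + 129/148 - 77/37)/((-164/117*1/53361)) = -475/(148*(-164/6243237)) = -475/148*(-6243237/164) = 2965537575/24272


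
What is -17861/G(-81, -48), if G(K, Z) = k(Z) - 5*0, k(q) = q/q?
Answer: -17861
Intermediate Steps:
k(q) = 1
G(K, Z) = 1 (G(K, Z) = 1 - 5*0 = 1 + 0 = 1)
-17861/G(-81, -48) = -17861/1 = -17861*1 = -17861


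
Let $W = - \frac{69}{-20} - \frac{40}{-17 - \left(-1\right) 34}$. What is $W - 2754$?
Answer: $- \frac{935987}{340} \approx -2752.9$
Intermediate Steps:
$W = \frac{373}{340}$ ($W = \left(-69\right) \left(- \frac{1}{20}\right) - \frac{40}{-17 - -34} = \frac{69}{20} - \frac{40}{-17 + 34} = \frac{69}{20} - \frac{40}{17} = \frac{373}{340} \approx 1.0971$)
$W - 2754 = \frac{373}{340} - 2754 = - \frac{935987}{340}$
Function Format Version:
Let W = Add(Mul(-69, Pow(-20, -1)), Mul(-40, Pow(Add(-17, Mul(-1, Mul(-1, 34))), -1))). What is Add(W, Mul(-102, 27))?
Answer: Rational(-935987, 340) ≈ -2752.9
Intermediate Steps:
W = Rational(373, 340) (W = Add(Mul(-69, Rational(-1, 20)), Mul(-40, Pow(Add(-17, Mul(-1, -34)), -1))) = Add(Rational(69, 20), Mul(-40, Pow(Add(-17, 34), -1))) = Add(Rational(69, 20), Mul(-40, Pow(17, -1))) = Add(Rational(69, 20), Mul(-40, Rational(1, 17))) = Add(Rational(69, 20), Rational(-40, 17)) = Rational(373, 340) ≈ 1.0971)
Add(W, Mul(-102, 27)) = Add(Rational(373, 340), Mul(-102, 27)) = Add(Rational(373, 340), -2754) = Rational(-935987, 340)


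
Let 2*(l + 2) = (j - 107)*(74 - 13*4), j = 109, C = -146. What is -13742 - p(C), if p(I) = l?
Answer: -13762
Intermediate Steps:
l = 20 (l = -2 + ((109 - 107)*(74 - 13*4))/2 = -2 + (2*(74 - 52))/2 = -2 + (2*22)/2 = -2 + (1/2)*44 = -2 + 22 = 20)
p(I) = 20
-13742 - p(C) = -13742 - 1*20 = -13742 - 20 = -13762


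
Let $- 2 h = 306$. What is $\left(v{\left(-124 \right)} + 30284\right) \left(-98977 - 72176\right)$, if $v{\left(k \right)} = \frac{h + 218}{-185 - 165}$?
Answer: $- \frac{362821596651}{70} \approx -5.1832 \cdot 10^{9}$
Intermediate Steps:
$h = -153$ ($h = \left(- \frac{1}{2}\right) 306 = -153$)
$v{\left(k \right)} = - \frac{13}{70}$ ($v{\left(k \right)} = \frac{-153 + 218}{-185 - 165} = \frac{65}{-350} = 65 \left(- \frac{1}{350}\right) = - \frac{13}{70}$)
$\left(v{\left(-124 \right)} + 30284\right) \left(-98977 - 72176\right) = \left(- \frac{13}{70} + 30284\right) \left(-98977 - 72176\right) = \frac{2119867}{70} \left(-171153\right) = - \frac{362821596651}{70}$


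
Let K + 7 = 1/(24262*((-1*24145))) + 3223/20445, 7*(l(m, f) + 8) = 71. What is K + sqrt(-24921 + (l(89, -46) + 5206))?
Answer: -3277982862941/479072138622 + I*sqrt(965930)/7 ≈ -6.8424 + 140.4*I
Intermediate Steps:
l(m, f) = 15/7 (l(m, f) = -8 + (1/7)*71 = -8 + 71/7 = 15/7)
K = -3277982862941/479072138622 (K = -7 + (1/(24262*((-1*24145))) + 3223/20445) = -7 + ((1/24262)/(-24145) + 3223*(1/20445)) = -7 + ((1/24262)*(-1/24145) + 3223/20445) = -7 + (-1/585805990 + 3223/20445) = -7 + 75522107413/479072138622 = -3277982862941/479072138622 ≈ -6.8424)
K + sqrt(-24921 + (l(89, -46) + 5206)) = -3277982862941/479072138622 + sqrt(-24921 + (15/7 + 5206)) = -3277982862941/479072138622 + sqrt(-24921 + 36457/7) = -3277982862941/479072138622 + sqrt(-137990/7) = -3277982862941/479072138622 + I*sqrt(965930)/7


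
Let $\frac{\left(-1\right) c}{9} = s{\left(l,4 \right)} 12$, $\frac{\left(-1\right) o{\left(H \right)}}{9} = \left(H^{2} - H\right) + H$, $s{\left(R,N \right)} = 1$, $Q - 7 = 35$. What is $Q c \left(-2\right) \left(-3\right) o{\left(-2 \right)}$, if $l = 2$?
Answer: $979776$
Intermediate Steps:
$Q = 42$ ($Q = 7 + 35 = 42$)
$o{\left(H \right)} = - 9 H^{2}$ ($o{\left(H \right)} = - 9 \left(\left(H^{2} - H\right) + H\right) = - 9 H^{2}$)
$c = -108$ ($c = - 9 \cdot 1 \cdot 12 = \left(-9\right) 12 = -108$)
$Q c \left(-2\right) \left(-3\right) o{\left(-2 \right)} = 42 \left(-108\right) \left(-2\right) \left(-3\right) \left(- 9 \left(-2\right)^{2}\right) = - 4536 \cdot 6 \left(\left(-9\right) 4\right) = - 4536 \cdot 6 \left(-36\right) = \left(-4536\right) \left(-216\right) = 979776$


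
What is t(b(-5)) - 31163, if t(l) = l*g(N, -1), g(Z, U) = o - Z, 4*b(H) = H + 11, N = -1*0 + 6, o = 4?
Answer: -31166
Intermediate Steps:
N = 6 (N = 0 + 6 = 6)
b(H) = 11/4 + H/4 (b(H) = (H + 11)/4 = (11 + H)/4 = 11/4 + H/4)
g(Z, U) = 4 - Z
t(l) = -2*l (t(l) = l*(4 - 1*6) = l*(4 - 6) = l*(-2) = -2*l)
t(b(-5)) - 31163 = -2*(11/4 + (¼)*(-5)) - 31163 = -2*(11/4 - 5/4) - 31163 = -2*3/2 - 31163 = -3 - 31163 = -31166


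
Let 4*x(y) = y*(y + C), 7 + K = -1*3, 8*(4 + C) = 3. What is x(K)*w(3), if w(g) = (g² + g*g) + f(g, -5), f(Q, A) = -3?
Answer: 8175/16 ≈ 510.94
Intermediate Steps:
C = -29/8 (C = -4 + (⅛)*3 = -4 + 3/8 = -29/8 ≈ -3.6250)
w(g) = -3 + 2*g² (w(g) = (g² + g*g) - 3 = (g² + g²) - 3 = 2*g² - 3 = -3 + 2*g²)
K = -10 (K = -7 - 1*3 = -7 - 3 = -10)
x(y) = y*(-29/8 + y)/4 (x(y) = (y*(y - 29/8))/4 = (y*(-29/8 + y))/4 = y*(-29/8 + y)/4)
x(K)*w(3) = ((1/32)*(-10)*(-29 + 8*(-10)))*(-3 + 2*3²) = ((1/32)*(-10)*(-29 - 80))*(-3 + 2*9) = ((1/32)*(-10)*(-109))*(-3 + 18) = (545/16)*15 = 8175/16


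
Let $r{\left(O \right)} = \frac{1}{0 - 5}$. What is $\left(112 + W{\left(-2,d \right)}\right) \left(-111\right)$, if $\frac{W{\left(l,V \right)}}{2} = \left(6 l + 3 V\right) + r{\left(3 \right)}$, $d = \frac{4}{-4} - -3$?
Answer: $- \frac{55278}{5} \approx -11056.0$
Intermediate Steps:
$r{\left(O \right)} = - \frac{1}{5}$ ($r{\left(O \right)} = \frac{1}{-5} = - \frac{1}{5}$)
$d = 2$ ($d = 4 \left(- \frac{1}{4}\right) + 3 = -1 + 3 = 2$)
$W{\left(l,V \right)} = - \frac{2}{5} + 6 V + 12 l$ ($W{\left(l,V \right)} = 2 \left(\left(6 l + 3 V\right) - \frac{1}{5}\right) = 2 \left(\left(3 V + 6 l\right) - \frac{1}{5}\right) = 2 \left(- \frac{1}{5} + 3 V + 6 l\right) = - \frac{2}{5} + 6 V + 12 l$)
$\left(112 + W{\left(-2,d \right)}\right) \left(-111\right) = \left(112 + \left(- \frac{2}{5} + 6 \cdot 2 + 12 \left(-2\right)\right)\right) \left(-111\right) = \left(112 - \frac{62}{5}\right) \left(-111\right) = \frac{498}{5} \left(-111\right) = - \frac{55278}{5}$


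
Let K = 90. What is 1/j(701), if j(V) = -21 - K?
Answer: -1/111 ≈ -0.0090090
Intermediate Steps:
j(V) = -111 (j(V) = -21 - 1*90 = -21 - 90 = -111)
1/j(701) = 1/(-111) = -1/111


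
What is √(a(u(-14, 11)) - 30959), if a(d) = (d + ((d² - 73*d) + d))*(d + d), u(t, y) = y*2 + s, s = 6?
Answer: I*√98383 ≈ 313.66*I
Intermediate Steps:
u(t, y) = 6 + 2*y (u(t, y) = y*2 + 6 = 2*y + 6 = 6 + 2*y)
a(d) = 2*d*(d² - 71*d) (a(d) = (d + (d² - 72*d))*(2*d) = (d² - 71*d)*(2*d) = 2*d*(d² - 71*d))
√(a(u(-14, 11)) - 30959) = √(2*(6 + 2*11)²*(-71 + (6 + 2*11)) - 30959) = √(2*(6 + 22)²*(-71 + (6 + 22)) - 30959) = √(2*28²*(-71 + 28) - 30959) = √(2*784*(-43) - 30959) = √(-67424 - 30959) = √(-98383) = I*√98383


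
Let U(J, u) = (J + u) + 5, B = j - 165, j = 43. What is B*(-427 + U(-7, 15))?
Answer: 50508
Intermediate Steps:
B = -122 (B = 43 - 165 = -122)
U(J, u) = 5 + J + u
B*(-427 + U(-7, 15)) = -122*(-427 + (5 - 7 + 15)) = -122*(-427 + 13) = -122*(-414) = 50508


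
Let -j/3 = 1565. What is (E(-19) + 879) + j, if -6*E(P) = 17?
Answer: -22913/6 ≈ -3818.8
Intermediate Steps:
j = -4695 (j = -3*1565 = -4695)
E(P) = -17/6 (E(P) = -⅙*17 = -17/6)
(E(-19) + 879) + j = (-17/6 + 879) - 4695 = 5257/6 - 4695 = -22913/6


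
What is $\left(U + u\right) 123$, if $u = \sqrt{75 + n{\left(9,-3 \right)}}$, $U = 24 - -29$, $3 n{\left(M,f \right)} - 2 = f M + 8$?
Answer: $6519 + 164 \sqrt{39} \approx 7543.2$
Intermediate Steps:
$n{\left(M,f \right)} = \frac{10}{3} + \frac{M f}{3}$ ($n{\left(M,f \right)} = \frac{2}{3} + \frac{f M + 8}{3} = \frac{2}{3} + \frac{M f + 8}{3} = \frac{2}{3} + \frac{8 + M f}{3} = \frac{2}{3} + \left(\frac{8}{3} + \frac{M f}{3}\right) = \frac{10}{3} + \frac{M f}{3}$)
$U = 53$ ($U = 24 + 29 = 53$)
$u = \frac{4 \sqrt{39}}{3}$ ($u = \sqrt{75 + \left(\frac{10}{3} + \frac{1}{3} \cdot 9 \left(-3\right)\right)} = \sqrt{75 + \left(\frac{10}{3} - 9\right)} = \sqrt{75 - \frac{17}{3}} = \sqrt{\frac{208}{3}} = \frac{4 \sqrt{39}}{3} \approx 8.3267$)
$\left(U + u\right) 123 = \left(53 + \frac{4 \sqrt{39}}{3}\right) 123 = 6519 + 164 \sqrt{39}$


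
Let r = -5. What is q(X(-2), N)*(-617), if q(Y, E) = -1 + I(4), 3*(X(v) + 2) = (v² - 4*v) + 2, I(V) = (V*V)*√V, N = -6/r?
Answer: -19127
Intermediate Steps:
N = 6/5 (N = -6/(-5) = -6*(-⅕) = 6/5 ≈ 1.2000)
I(V) = V^(5/2) (I(V) = V²*√V = V^(5/2))
X(v) = -4/3 - 4*v/3 + v²/3 (X(v) = -2 + ((v² - 4*v) + 2)/3 = -2 + (2 + v² - 4*v)/3 = -2 + (⅔ - 4*v/3 + v²/3) = -4/3 - 4*v/3 + v²/3)
q(Y, E) = 31 (q(Y, E) = -1 + 4^(5/2) = -1 + 32 = 31)
q(X(-2), N)*(-617) = 31*(-617) = -19127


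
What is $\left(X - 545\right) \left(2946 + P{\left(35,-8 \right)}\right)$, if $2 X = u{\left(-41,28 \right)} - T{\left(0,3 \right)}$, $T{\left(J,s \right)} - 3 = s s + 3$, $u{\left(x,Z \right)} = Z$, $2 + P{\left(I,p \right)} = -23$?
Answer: $- \frac{3145917}{2} \approx -1.573 \cdot 10^{6}$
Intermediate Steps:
$P{\left(I,p \right)} = -25$ ($P{\left(I,p \right)} = -2 - 23 = -25$)
$T{\left(J,s \right)} = 6 + s^{2}$ ($T{\left(J,s \right)} = 3 + \left(s s + 3\right) = 3 + \left(s^{2} + 3\right) = 3 + \left(3 + s^{2}\right) = 6 + s^{2}$)
$X = \frac{13}{2}$ ($X = \frac{28 - \left(6 + 3^{2}\right)}{2} = \frac{28 - \left(6 + 9\right)}{2} = \frac{28 - 15}{2} = \frac{1}{2} \cdot 13 = \frac{13}{2} \approx 6.5$)
$\left(X - 545\right) \left(2946 + P{\left(35,-8 \right)}\right) = \left(\frac{13}{2} - 545\right) \left(2946 - 25\right) = \left(- \frac{1077}{2}\right) 2921 = - \frac{3145917}{2}$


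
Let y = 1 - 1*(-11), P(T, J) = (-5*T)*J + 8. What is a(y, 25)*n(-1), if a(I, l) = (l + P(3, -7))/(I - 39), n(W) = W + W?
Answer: 92/9 ≈ 10.222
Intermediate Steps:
P(T, J) = 8 - 5*J*T (P(T, J) = -5*J*T + 8 = 8 - 5*J*T)
n(W) = 2*W
y = 12 (y = 1 + 11 = 12)
a(I, l) = (113 + l)/(-39 + I) (a(I, l) = (l + (8 - 5*(-7)*3))/(I - 39) = (l + (8 + 105))/(-39 + I) = (l + 113)/(-39 + I) = (113 + l)/(-39 + I))
a(y, 25)*n(-1) = ((113 + 25)/(-39 + 12))*(2*(-1)) = (138/(-27))*(-2) = -1/27*138*(-2) = -46/9*(-2) = 92/9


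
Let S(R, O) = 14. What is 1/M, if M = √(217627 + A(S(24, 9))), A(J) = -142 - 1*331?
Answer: √217154/217154 ≈ 0.0021459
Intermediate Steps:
A(J) = -473 (A(J) = -142 - 331 = -473)
M = √217154 (M = √(217627 - 473) = √217154 ≈ 466.00)
1/M = 1/(√217154) = √217154/217154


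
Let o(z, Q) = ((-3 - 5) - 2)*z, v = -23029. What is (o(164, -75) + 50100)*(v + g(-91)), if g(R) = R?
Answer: -1120395200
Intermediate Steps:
o(z, Q) = -10*z (o(z, Q) = (-8 - 2)*z = -10*z)
(o(164, -75) + 50100)*(v + g(-91)) = (-10*164 + 50100)*(-23029 - 91) = (-1640 + 50100)*(-23120) = 48460*(-23120) = -1120395200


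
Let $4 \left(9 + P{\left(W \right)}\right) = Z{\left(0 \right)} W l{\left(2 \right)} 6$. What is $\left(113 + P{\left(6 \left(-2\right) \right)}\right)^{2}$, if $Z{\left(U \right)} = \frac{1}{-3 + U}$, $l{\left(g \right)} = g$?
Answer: $13456$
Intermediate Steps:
$P{\left(W \right)} = -9 - W$ ($P{\left(W \right)} = -9 + \frac{\frac{W 2}{-3 + 0} \cdot 6}{4} = -9 + \frac{\frac{2 W}{-3} \cdot 6}{4} = -9 + \frac{- \frac{2 W}{3} \cdot 6}{4} = -9 + \frac{\left(-4\right) W}{4} = -9 - W$)
$\left(113 + P{\left(6 \left(-2\right) \right)}\right)^{2} = \left(113 - \left(9 + 6 \left(-2\right)\right)\right)^{2} = \left(113 - -3\right)^{2} = \left(113 + \left(-9 + 12\right)\right)^{2} = \left(113 + 3\right)^{2} = 116^{2} = 13456$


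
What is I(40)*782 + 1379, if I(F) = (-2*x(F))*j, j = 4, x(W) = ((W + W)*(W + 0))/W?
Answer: -499101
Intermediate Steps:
x(W) = 2*W (x(W) = ((2*W)*W)/W = (2*W**2)/W = 2*W)
I(F) = -16*F (I(F) = -4*F*4 = -16*F)
I(40)*782 + 1379 = -16*40*782 + 1379 = -640*782 + 1379 = -500480 + 1379 = -499101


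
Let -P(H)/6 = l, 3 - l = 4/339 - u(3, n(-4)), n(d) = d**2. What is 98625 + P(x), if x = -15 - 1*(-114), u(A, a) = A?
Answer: 11140565/113 ≈ 98589.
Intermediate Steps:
x = 99 (x = -15 + 114 = 99)
l = 2030/339 (l = 3 - (4/339 - 1*3) = 3 - (4*(1/339) - 3) = 3 - (4/339 - 3) = 3 - 1*(-1013/339) = 3 + 1013/339 = 2030/339 ≈ 5.9882)
P(H) = -4060/113 (P(H) = -6*2030/339 = -4060/113)
98625 + P(x) = 98625 - 4060/113 = 11140565/113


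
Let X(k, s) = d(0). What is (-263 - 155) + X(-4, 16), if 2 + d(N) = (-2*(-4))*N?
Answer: -420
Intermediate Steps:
d(N) = -2 + 8*N (d(N) = -2 + (-2*(-4))*N = -2 + 8*N)
X(k, s) = -2 (X(k, s) = -2 + 8*0 = -2 + 0 = -2)
(-263 - 155) + X(-4, 16) = (-263 - 155) - 2 = -418 - 2 = -420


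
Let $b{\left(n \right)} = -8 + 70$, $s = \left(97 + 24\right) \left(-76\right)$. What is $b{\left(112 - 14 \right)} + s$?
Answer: $-9134$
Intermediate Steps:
$s = -9196$ ($s = 121 \left(-76\right) = -9196$)
$b{\left(n \right)} = 62$
$b{\left(112 - 14 \right)} + s = 62 - 9196 = -9134$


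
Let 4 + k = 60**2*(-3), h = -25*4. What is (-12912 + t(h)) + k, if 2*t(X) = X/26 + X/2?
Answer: -308658/13 ≈ -23743.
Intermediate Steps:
h = -100
t(X) = 7*X/26 (t(X) = (X/26 + X/2)/2 = (7*X/13)/2 = 7*X/26)
k = -10804 (k = -4 + 60**2*(-3) = -4 + 3600*(-3) = -4 - 10800 = -10804)
(-12912 + t(h)) + k = (-12912 + (7/26)*(-100)) - 10804 = (-12912 - 350/13) - 10804 = -168206/13 - 10804 = -308658/13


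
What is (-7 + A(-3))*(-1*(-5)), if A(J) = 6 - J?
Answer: 10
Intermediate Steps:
(-7 + A(-3))*(-1*(-5)) = (-7 + (6 - 1*(-3)))*(-1*(-5)) = (-7 + (6 + 3))*5 = (-7 + 9)*5 = 2*5 = 10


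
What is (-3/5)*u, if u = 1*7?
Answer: -21/5 ≈ -4.2000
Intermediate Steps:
u = 7
(-3/5)*u = -3/5*7 = -3*⅕*7 = -⅗*7 = -21/5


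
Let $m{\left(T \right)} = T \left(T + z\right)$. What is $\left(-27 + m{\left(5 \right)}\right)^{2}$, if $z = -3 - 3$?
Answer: $1024$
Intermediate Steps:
$z = -6$
$m{\left(T \right)} = T \left(-6 + T\right)$ ($m{\left(T \right)} = T \left(T - 6\right) = T \left(-6 + T\right)$)
$\left(-27 + m{\left(5 \right)}\right)^{2} = \left(-27 + 5 \left(-6 + 5\right)\right)^{2} = \left(-27 + 5 \left(-1\right)\right)^{2} = \left(-27 - 5\right)^{2} = \left(-32\right)^{2} = 1024$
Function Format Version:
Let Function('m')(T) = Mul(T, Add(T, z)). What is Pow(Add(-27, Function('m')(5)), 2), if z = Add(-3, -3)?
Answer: 1024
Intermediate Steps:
z = -6
Function('m')(T) = Mul(T, Add(-6, T)) (Function('m')(T) = Mul(T, Add(T, -6)) = Mul(T, Add(-6, T)))
Pow(Add(-27, Function('m')(5)), 2) = Pow(Add(-27, Mul(5, Add(-6, 5))), 2) = Pow(Add(-27, Mul(5, -1)), 2) = Pow(Add(-27, -5), 2) = Pow(-32, 2) = 1024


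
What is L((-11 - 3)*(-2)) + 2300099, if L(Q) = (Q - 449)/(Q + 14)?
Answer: 96603737/42 ≈ 2.3001e+6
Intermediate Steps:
L(Q) = (-449 + Q)/(14 + Q)
L((-11 - 3)*(-2)) + 2300099 = (-449 + (-11 - 3)*(-2))/(14 + (-11 - 3)*(-2)) + 2300099 = (-449 - 14*(-2))/(14 - 14*(-2)) + 2300099 = (-449 + 28)/(14 + 28) + 2300099 = -421/42 + 2300099 = 96603737/42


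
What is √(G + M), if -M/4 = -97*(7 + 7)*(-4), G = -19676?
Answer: 2*I*√10351 ≈ 203.48*I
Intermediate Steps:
M = -21728 (M = -(-388)*(7 + 7)*(-4) = -(-388)*14*(-4) = -(-388)*(-56) = -4*5432 = -21728)
√(G + M) = √(-19676 - 21728) = √(-41404) = 2*I*√10351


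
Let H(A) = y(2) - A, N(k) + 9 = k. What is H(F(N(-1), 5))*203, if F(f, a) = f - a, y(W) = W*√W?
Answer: 3045 + 406*√2 ≈ 3619.2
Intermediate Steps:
N(k) = -9 + k
y(W) = W^(3/2)
H(A) = -A + 2*√2 (H(A) = 2^(3/2) - A = 2*√2 - A = -A + 2*√2)
H(F(N(-1), 5))*203 = (-((-9 - 1) - 1*5) + 2*√2)*203 = (-(-10 - 5) + 2*√2)*203 = (-1*(-15) + 2*√2)*203 = (15 + 2*√2)*203 = 3045 + 406*√2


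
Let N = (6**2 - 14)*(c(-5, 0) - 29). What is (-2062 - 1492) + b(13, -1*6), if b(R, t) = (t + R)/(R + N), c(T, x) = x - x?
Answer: -2221257/625 ≈ -3554.0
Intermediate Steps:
c(T, x) = 0
N = -638 (N = (6**2 - 14)*(0 - 29) = (36 - 14)*(-29) = 22*(-29) = -638)
b(R, t) = (R + t)/(-638 + R) (b(R, t) = (t + R)/(R - 638) = (R + t)/(-638 + R))
(-2062 - 1492) + b(13, -1*6) = (-2062 - 1492) + (13 - 1*6)/(-638 + 13) = -3554 + (13 - 6)/(-625) = -3554 - 1/625*7 = -3554 - 7/625 = -2221257/625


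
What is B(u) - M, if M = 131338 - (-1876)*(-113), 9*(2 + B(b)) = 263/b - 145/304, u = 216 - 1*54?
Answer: 17872915399/221616 ≈ 80648.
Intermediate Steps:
u = 162 (u = 216 - 54 = 162)
B(b) = -5617/2736 + 263/(9*b) (B(b) = -2 + (263/b - 145/304)/9 = -2 + (-145/304 + 263/b)/9 = -2 + (-145/2736 + 263/(9*b)) = -5617/2736 + 263/(9*b))
M = -80650 (M = 131338 - 1*211988 = 131338 - 211988 = -80650)
B(u) - M = (1/2736)*(79952 - 5617*162)/162 - 1*(-80650) = (1/2736)*(1/162)*(79952 - 909954) + 80650 = (1/2736)*(1/162)*(-830002) + 80650 = -415001/221616 + 80650 = 17872915399/221616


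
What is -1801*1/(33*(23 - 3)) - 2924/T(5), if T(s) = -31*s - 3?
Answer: 822641/52140 ≈ 15.778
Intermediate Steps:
T(s) = -3 - 31*s
-1801*1/(33*(23 - 3)) - 2924/T(5) = -1801*1/(33*(23 - 3)) - 2924/(-3 - 31*5) = -1801/(33*20) - 2924/(-3 - 155) = -1801/660 - 2924/(-158) = -1801*1/660 - 2924*(-1/158) = -1801/660 + 1462/79 = 822641/52140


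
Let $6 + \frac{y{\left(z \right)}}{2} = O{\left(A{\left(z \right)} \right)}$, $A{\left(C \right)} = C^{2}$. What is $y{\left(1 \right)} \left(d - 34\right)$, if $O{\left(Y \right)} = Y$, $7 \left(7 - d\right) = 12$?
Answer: $\frac{2010}{7} \approx 287.14$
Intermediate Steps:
$d = \frac{37}{7}$ ($d = 7 - \frac{12}{7} = \frac{37}{7} \approx 5.2857$)
$y{\left(z \right)} = -12 + 2 z^{2}$
$y{\left(1 \right)} \left(d - 34\right) = \left(-12 + 2 \cdot 1^{2}\right) \left(\frac{37}{7} - 34\right) = \left(-12 + 2 \cdot 1\right) \left(- \frac{201}{7}\right) = \left(-12 + 2\right) \left(- \frac{201}{7}\right) = \left(-10\right) \left(- \frac{201}{7}\right) = \frac{2010}{7}$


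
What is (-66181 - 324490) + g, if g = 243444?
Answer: -147227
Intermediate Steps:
(-66181 - 324490) + g = (-66181 - 324490) + 243444 = -390671 + 243444 = -147227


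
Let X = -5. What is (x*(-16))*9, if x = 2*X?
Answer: 1440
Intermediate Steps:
x = -10 (x = 2*(-5) = -10)
(x*(-16))*9 = -10*(-16)*9 = 160*9 = 1440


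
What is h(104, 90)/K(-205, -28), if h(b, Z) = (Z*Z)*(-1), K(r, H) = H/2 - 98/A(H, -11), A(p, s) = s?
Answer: 22275/14 ≈ 1591.1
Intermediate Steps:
K(r, H) = 98/11 + H/2 (K(r, H) = H/2 - 98/(-11) = H*(½) - 98*(-1/11) = H/2 + 98/11 = 98/11 + H/2)
h(b, Z) = -Z² (h(b, Z) = Z²*(-1) = -Z²)
h(104, 90)/K(-205, -28) = (-1*90²)/(98/11 + (½)*(-28)) = (-1*8100)/(98/11 - 14) = -8100/(-56/11) = -8100*(-11/56) = 22275/14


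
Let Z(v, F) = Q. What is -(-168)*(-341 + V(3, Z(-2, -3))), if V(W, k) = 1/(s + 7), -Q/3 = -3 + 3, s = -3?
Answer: -57246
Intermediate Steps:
Q = 0 (Q = -3*(-3 + 3) = -3*0 = 0)
Z(v, F) = 0
V(W, k) = ¼ (V(W, k) = 1/(-3 + 7) = 1/4 = ¼)
-(-168)*(-341 + V(3, Z(-2, -3))) = -(-168)*(-341 + ¼) = -(-168)*(-1363)/4 = -1*57246 = -57246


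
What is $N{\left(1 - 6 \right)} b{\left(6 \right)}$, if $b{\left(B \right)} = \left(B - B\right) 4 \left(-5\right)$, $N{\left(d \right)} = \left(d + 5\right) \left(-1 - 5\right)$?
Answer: $0$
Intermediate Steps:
$N{\left(d \right)} = -30 - 6 d$ ($N{\left(d \right)} = \left(5 + d\right) \left(-6\right) = -30 - 6 d$)
$b{\left(B \right)} = 0$ ($b{\left(B \right)} = 0 \cdot 4 \left(-5\right) = 0 \left(-5\right) = 0$)
$N{\left(1 - 6 \right)} b{\left(6 \right)} = \left(-30 - 6 \left(1 - 6\right)\right) 0 = \left(-30 - -30\right) 0 = \left(-30 + 30\right) 0 = 0 \cdot 0 = 0$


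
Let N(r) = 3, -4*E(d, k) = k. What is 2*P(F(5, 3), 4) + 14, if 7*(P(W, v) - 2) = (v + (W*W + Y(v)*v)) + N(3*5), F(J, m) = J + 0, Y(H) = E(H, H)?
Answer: 26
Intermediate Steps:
E(d, k) = -k/4
Y(H) = -H/4
F(J, m) = J
P(W, v) = 17/7 - v**2/28 + v/7 + W**2/7 (P(W, v) = 2 + ((v + (W*W + (-v/4)*v)) + 3)/7 = 2 + ((v + (W**2 - v**2/4)) + 3)/7 = 2 + ((v + W**2 - v**2/4) + 3)/7 = 2 + (3 + v + W**2 - v**2/4)/7 = 2 + (3/7 - v**2/28 + v/7 + W**2/7) = 17/7 - v**2/28 + v/7 + W**2/7)
2*P(F(5, 3), 4) + 14 = 2*(17/7 - 1/28*4**2 + (1/7)*4 + (1/7)*5**2) + 14 = 2*(17/7 - 1/28*16 + 4/7 + (1/7)*25) + 14 = 2*(17/7 - 4/7 + 4/7 + 25/7) + 14 = 2*6 + 14 = 12 + 14 = 26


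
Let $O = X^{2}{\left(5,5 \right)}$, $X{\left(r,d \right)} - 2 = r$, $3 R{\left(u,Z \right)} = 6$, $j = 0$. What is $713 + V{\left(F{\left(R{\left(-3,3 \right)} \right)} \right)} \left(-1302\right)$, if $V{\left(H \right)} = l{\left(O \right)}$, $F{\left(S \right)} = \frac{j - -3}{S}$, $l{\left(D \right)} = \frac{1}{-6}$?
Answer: $930$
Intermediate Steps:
$R{\left(u,Z \right)} = 2$ ($R{\left(u,Z \right)} = \frac{1}{3} \cdot 6 = 2$)
$X{\left(r,d \right)} = 2 + r$
$O = 49$ ($O = \left(2 + 5\right)^{2} = 7^{2} = 49$)
$l{\left(D \right)} = - \frac{1}{6}$
$F{\left(S \right)} = \frac{3}{S}$ ($F{\left(S \right)} = \frac{0 - -3}{S} = \frac{0 + 3}{S} = \frac{3}{S}$)
$V{\left(H \right)} = - \frac{1}{6}$
$713 + V{\left(F{\left(R{\left(-3,3 \right)} \right)} \right)} \left(-1302\right) = 713 - -217 = 713 + 217 = 930$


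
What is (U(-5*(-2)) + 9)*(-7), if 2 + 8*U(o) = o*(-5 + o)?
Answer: -105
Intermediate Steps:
U(o) = -¼ + o*(-5 + o)/8 (U(o) = -¼ + (o*(-5 + o))/8 = -¼ + o*(-5 + o)/8)
(U(-5*(-2)) + 9)*(-7) = ((-¼ - (-25)*(-2)/8 + (-5*(-2))²/8) + 9)*(-7) = ((-¼ - 5/8*10 + (⅛)*10²) + 9)*(-7) = ((-¼ - 25/4 + (⅛)*100) + 9)*(-7) = ((-¼ - 25/4 + 25/2) + 9)*(-7) = (6 + 9)*(-7) = 15*(-7) = -105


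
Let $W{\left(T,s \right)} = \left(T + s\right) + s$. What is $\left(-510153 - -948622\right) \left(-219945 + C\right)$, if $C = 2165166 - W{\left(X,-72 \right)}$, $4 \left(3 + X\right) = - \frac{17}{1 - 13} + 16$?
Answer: $\frac{40943119316395}{48} \approx 8.5298 \cdot 10^{11}$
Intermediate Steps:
$X = \frac{65}{48}$ ($X = -3 + \frac{- \frac{17}{1 - 13} + 16}{4} = -3 + \frac{- \frac{17}{-12} + 16}{4} = -3 + \frac{\left(-17\right) \left(- \frac{1}{12}\right) + 16}{4} = -3 + \frac{\frac{17}{12} + 16}{4} = -3 + \frac{1}{4} \cdot \frac{209}{12} = -3 + \frac{209}{48} = \frac{65}{48} \approx 1.3542$)
$W{\left(T,s \right)} = T + 2 s$
$C = \frac{103934815}{48}$ ($C = 2165166 - \left(\frac{65}{48} + 2 \left(-72\right)\right) = 2165166 - \left(\frac{65}{48} - 144\right) = 2165166 - - \frac{6847}{48} = 2165166 + \frac{6847}{48} = \frac{103934815}{48} \approx 2.1653 \cdot 10^{6}$)
$\left(-510153 - -948622\right) \left(-219945 + C\right) = \left(-510153 - -948622\right) \left(-219945 + \frac{103934815}{48}\right) = \left(-510153 + \left(-164553 + 1113175\right)\right) \frac{93377455}{48} = \left(-510153 + 948622\right) \frac{93377455}{48} = 438469 \cdot \frac{93377455}{48} = \frac{40943119316395}{48}$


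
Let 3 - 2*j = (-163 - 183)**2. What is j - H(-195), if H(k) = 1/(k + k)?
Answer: -11672017/195 ≈ -59857.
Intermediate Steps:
j = -119713/2 (j = 3/2 - (-163 - 183)**2/2 = 3/2 - 1/2*(-346)**2 = 3/2 - 1/2*119716 = 3/2 - 59858 = -119713/2 ≈ -59857.)
H(k) = 1/(2*k)
j - H(-195) = -119713/2 - 1/(2*(-195)) = -119713/2 - (-1)/(2*195) = -119713/2 - 1*(-1/390) = -119713/2 + 1/390 = -11672017/195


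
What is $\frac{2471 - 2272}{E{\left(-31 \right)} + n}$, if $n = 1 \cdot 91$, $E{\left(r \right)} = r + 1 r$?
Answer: $\frac{199}{29} \approx 6.8621$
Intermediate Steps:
$E{\left(r \right)} = 2 r$ ($E{\left(r \right)} = r + r = 2 r$)
$n = 91$
$\frac{2471 - 2272}{E{\left(-31 \right)} + n} = \frac{2471 - 2272}{2 \left(-31\right) + 91} = \frac{199}{-62 + 91} = \frac{199}{29}$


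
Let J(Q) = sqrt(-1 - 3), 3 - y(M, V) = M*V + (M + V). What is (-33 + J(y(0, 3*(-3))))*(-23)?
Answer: 759 - 46*I ≈ 759.0 - 46.0*I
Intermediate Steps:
y(M, V) = 3 - M - V - M*V (y(M, V) = 3 - (M*V + (M + V)) = 3 - (M + V + M*V) = 3 + (-M - V - M*V) = 3 - M - V - M*V)
J(Q) = 2*I (J(Q) = sqrt(-4) = 2*I)
(-33 + J(y(0, 3*(-3))))*(-23) = (-33 + 2*I)*(-23) = 759 - 46*I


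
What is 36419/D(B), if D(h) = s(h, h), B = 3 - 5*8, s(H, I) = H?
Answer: -36419/37 ≈ -984.30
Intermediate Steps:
B = -37 (B = 3 - 40 = -37)
D(h) = h
36419/D(B) = 36419/(-37) = 36419*(-1/37) = -36419/37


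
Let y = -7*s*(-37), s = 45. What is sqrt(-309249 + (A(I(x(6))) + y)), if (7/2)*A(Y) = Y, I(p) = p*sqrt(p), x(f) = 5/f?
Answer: sqrt(-524955816 + 70*sqrt(30))/42 ≈ 545.52*I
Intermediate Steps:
I(p) = p**(3/2)
A(Y) = 2*Y/7
y = 11655 (y = -7*45*(-37) = -315*(-37) = 11655)
sqrt(-309249 + (A(I(x(6))) + y)) = sqrt(-309249 + (2*(5/6)**(3/2)/7 + 11655)) = sqrt(-309249 + (2*(5*sqrt(30)/36)/7 + 11655)) = sqrt(-309249 + (5*sqrt(30)/126 + 11655)) = sqrt(-309249 + (11655 + 5*sqrt(30)/126)) = sqrt(-297594 + 5*sqrt(30)/126)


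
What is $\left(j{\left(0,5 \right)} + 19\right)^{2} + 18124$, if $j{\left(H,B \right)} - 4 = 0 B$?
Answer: $18653$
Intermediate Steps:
$j{\left(H,B \right)} = 4$ ($j{\left(H,B \right)} = 4 + 0 B = 4 + 0 = 4$)
$\left(j{\left(0,5 \right)} + 19\right)^{2} + 18124 = \left(4 + 19\right)^{2} + 18124 = 23^{2} + 18124 = 529 + 18124 = 18653$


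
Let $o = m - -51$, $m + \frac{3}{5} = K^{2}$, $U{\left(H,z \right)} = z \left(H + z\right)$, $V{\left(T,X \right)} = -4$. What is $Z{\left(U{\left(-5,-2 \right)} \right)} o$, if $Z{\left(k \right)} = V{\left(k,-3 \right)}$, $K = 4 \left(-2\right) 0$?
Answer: $- \frac{1008}{5} \approx -201.6$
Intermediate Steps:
$K = 0$ ($K = \left(-8\right) 0 = 0$)
$m = - \frac{3}{5}$ ($m = - \frac{3}{5} + 0^{2} = - \frac{3}{5} + 0 = - \frac{3}{5} \approx -0.6$)
$Z{\left(k \right)} = -4$
$o = \frac{252}{5}$ ($o = - \frac{3}{5} - -51 = - \frac{3}{5} + 51 = \frac{252}{5} \approx 50.4$)
$Z{\left(U{\left(-5,-2 \right)} \right)} o = \left(-4\right) \frac{252}{5} = - \frac{1008}{5}$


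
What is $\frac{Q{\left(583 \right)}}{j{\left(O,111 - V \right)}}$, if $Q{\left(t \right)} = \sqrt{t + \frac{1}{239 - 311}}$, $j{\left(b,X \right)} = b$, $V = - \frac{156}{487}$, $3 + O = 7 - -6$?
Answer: $\frac{\sqrt{3358}}{24} \approx 2.4145$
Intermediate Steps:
$O = 10$ ($O = -3 + \left(7 - -6\right) = -3 + \left(7 + 6\right) = -3 + 13 = 10$)
$V = - \frac{156}{487}$ ($V = \left(-156\right) \frac{1}{487} = - \frac{156}{487} \approx -0.32033$)
$Q{\left(t \right)} = \sqrt{- \frac{1}{72} + t}$ ($Q{\left(t \right)} = \sqrt{t + \frac{1}{-72}} = \sqrt{t - \frac{1}{72}} = \sqrt{- \frac{1}{72} + t}$)
$\frac{Q{\left(583 \right)}}{j{\left(O,111 - V \right)}} = \frac{\frac{1}{12} \sqrt{-2 + 144 \cdot 583}}{10} = \frac{\sqrt{-2 + 83952}}{12} \cdot \frac{1}{10} = \frac{\sqrt{83950}}{12} \cdot \frac{1}{10} = \frac{5 \sqrt{3358}}{12} \cdot \frac{1}{10} = \frac{\sqrt{3358}}{24}$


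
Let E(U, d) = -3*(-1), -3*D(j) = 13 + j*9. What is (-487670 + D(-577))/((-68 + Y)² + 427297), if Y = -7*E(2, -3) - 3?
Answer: -1457830/1307283 ≈ -1.1152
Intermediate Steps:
D(j) = -13/3 - 3*j (D(j) = -(13 + j*9)/3 = -(13 + 9*j)/3 = -13/3 - 3*j)
E(U, d) = 3
Y = -24 (Y = -7*3 - 3 = -21 - 3 = -24)
(-487670 + D(-577))/((-68 + Y)² + 427297) = (-487670 + (-13/3 - 3*(-577)))/((-68 - 24)² + 427297) = (-487670 + (-13/3 + 1731))/((-92)² + 427297) = (-487670 + 5180/3)/(8464 + 427297) = -1457830/3/435761 = -1457830/3*1/435761 = -1457830/1307283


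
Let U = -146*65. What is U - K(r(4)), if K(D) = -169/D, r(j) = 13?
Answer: -9477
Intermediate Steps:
U = -9490
U - K(r(4)) = -9490 - (-169)/13 = -9490 - 1*(-13) = -9490 + 13 = -9477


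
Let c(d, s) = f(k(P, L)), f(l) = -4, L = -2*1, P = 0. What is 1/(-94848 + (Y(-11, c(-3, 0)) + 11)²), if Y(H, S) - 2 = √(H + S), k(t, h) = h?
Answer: -I/(26*√15 + 94694*I) ≈ -1.056e-5 - 1.123e-8*I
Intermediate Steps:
L = -2
c(d, s) = -4
Y(H, S) = 2 + √(H + S)
1/(-94848 + (Y(-11, c(-3, 0)) + 11)²) = 1/(-94848 + ((2 + √(-11 - 4)) + 11)²) = 1/(-94848 + ((2 + √(-15)) + 11)²) = 1/(-94848 + ((2 + I*√15) + 11)²) = 1/(-94848 + (13 + I*√15)²)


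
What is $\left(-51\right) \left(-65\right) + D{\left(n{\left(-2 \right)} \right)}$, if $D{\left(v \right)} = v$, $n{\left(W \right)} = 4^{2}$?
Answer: $3331$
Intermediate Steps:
$n{\left(W \right)} = 16$
$\left(-51\right) \left(-65\right) + D{\left(n{\left(-2 \right)} \right)} = \left(-51\right) \left(-65\right) + 16 = 3315 + 16 = 3331$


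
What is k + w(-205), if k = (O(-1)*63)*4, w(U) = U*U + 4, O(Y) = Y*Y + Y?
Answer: 42029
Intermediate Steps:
O(Y) = Y + Y**2 (O(Y) = Y**2 + Y = Y + Y**2)
w(U) = 4 + U**2 (w(U) = U**2 + 4 = 4 + U**2)
k = 0 (k = (-(1 - 1)*63)*4 = (-1*0*63)*4 = (0*63)*4 = 0*4 = 0)
k + w(-205) = 0 + (4 + (-205)**2) = 0 + (4 + 42025) = 0 + 42029 = 42029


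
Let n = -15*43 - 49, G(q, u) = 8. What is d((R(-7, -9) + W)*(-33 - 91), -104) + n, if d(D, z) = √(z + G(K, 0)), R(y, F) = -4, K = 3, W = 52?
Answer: -694 + 4*I*√6 ≈ -694.0 + 9.798*I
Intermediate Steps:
d(D, z) = √(8 + z) (d(D, z) = √(z + 8) = √(8 + z))
n = -694 (n = -645 - 49 = -694)
d((R(-7, -9) + W)*(-33 - 91), -104) + n = √(8 - 104) - 694 = √(-96) - 694 = 4*I*√6 - 694 = -694 + 4*I*√6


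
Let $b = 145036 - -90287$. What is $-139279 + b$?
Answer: $96044$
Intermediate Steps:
$b = 235323$ ($b = 145036 + \left(-18586 + 108873\right) = 145036 + 90287 = 235323$)
$-139279 + b = -139279 + 235323 = 96044$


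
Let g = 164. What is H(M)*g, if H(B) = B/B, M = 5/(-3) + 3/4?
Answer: 164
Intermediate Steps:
M = -11/12 (M = 5*(-⅓) + 3*(¼) = -5/3 + ¾ = -11/12 ≈ -0.91667)
H(B) = 1
H(M)*g = 1*164 = 164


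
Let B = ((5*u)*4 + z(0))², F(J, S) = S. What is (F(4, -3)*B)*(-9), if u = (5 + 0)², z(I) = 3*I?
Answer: 6750000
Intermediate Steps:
u = 25 (u = 5² = 25)
B = 250000 (B = ((5*25)*4 + 3*0)² = (125*4 + 0)² = (500 + 0)² = 500² = 250000)
(F(4, -3)*B)*(-9) = -3*250000*(-9) = -750000*(-9) = 6750000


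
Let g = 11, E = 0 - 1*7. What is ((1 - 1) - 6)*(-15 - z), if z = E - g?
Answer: -18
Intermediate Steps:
E = -7 (E = 0 - 7 = -7)
z = -18 (z = -7 - 1*11 = -7 - 11 = -18)
((1 - 1) - 6)*(-15 - z) = ((1 - 1) - 6)*(-15 - 1*(-18)) = (0 - 6)*(-15 + 18) = -6*3 = -18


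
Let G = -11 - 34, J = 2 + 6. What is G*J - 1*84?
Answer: -444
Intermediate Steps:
J = 8
G = -45
G*J - 1*84 = -45*8 - 1*84 = -360 - 84 = -444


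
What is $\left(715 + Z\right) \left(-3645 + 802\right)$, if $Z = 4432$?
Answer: $-14632921$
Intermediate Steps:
$\left(715 + Z\right) \left(-3645 + 802\right) = \left(715 + 4432\right) \left(-3645 + 802\right) = 5147 \left(-2843\right) = -14632921$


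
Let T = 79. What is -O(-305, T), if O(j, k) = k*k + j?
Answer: -5936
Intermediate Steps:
O(j, k) = j + k² (O(j, k) = k² + j = j + k²)
-O(-305, T) = -(-305 + 79²) = -(-305 + 6241) = -1*5936 = -5936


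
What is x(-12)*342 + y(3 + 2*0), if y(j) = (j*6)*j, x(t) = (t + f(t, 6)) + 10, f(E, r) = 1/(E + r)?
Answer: -687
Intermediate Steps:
x(t) = 10 + t + 1/(6 + t) (x(t) = (t + 1/(t + 6)) + 10 = (t + 1/(6 + t)) + 10 = 10 + t + 1/(6 + t))
y(j) = 6*j² (y(j) = (6*j)*j = 6*j²)
x(-12)*342 + y(3 + 2*0) = ((1 + (6 - 12)*(10 - 12))/(6 - 12))*342 + 6*(3 + 2*0)² = ((1 - 6*(-2))/(-6))*342 + 6*(3 + 0)² = -(1 + 12)/6*342 + 6*3² = -⅙*13*342 + 6*9 = -13/6*342 + 54 = -741 + 54 = -687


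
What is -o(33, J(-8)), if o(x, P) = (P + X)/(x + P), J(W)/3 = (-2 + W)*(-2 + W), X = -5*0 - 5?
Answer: -295/333 ≈ -0.88589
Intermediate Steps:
X = -5 (X = 0 - 5 = -5)
J(W) = 3*(-2 + W)**2 (J(W) = 3*((-2 + W)*(-2 + W)) = 3*(-2 + W)**2)
o(x, P) = (-5 + P)/(P + x) (o(x, P) = (P - 5)/(x + P) = (-5 + P)/(P + x))
-o(33, J(-8)) = -(-5 + 3*(-2 - 8)**2)/(3*(-2 - 8)**2 + 33) = -(-5 + 3*(-10)**2)/(3*(-10)**2 + 33) = -(-5 + 3*100)/(3*100 + 33) = -(-5 + 300)/(300 + 33) = -295/333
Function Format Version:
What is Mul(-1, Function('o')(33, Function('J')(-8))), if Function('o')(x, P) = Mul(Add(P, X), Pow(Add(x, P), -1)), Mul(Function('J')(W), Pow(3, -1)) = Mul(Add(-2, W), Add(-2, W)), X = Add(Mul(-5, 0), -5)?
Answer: Rational(-295, 333) ≈ -0.88589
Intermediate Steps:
X = -5 (X = Add(0, -5) = -5)
Function('J')(W) = Mul(3, Pow(Add(-2, W), 2)) (Function('J')(W) = Mul(3, Mul(Add(-2, W), Add(-2, W))) = Mul(3, Pow(Add(-2, W), 2)))
Function('o')(x, P) = Mul(Pow(Add(P, x), -1), Add(-5, P)) (Function('o')(x, P) = Mul(Add(P, -5), Pow(Add(x, P), -1)) = Mul(Add(-5, P), Pow(Add(P, x), -1)) = Mul(Pow(Add(P, x), -1), Add(-5, P)))
Mul(-1, Function('o')(33, Function('J')(-8))) = Mul(-1, Mul(Pow(Add(Mul(3, Pow(Add(-2, -8), 2)), 33), -1), Add(-5, Mul(3, Pow(Add(-2, -8), 2))))) = Mul(-1, Mul(Pow(Add(Mul(3, Pow(-10, 2)), 33), -1), Add(-5, Mul(3, Pow(-10, 2))))) = Mul(-1, Mul(Pow(Add(Mul(3, 100), 33), -1), Add(-5, Mul(3, 100)))) = Mul(-1, Mul(Pow(Add(300, 33), -1), Add(-5, 300))) = Mul(-1, Mul(Pow(333, -1), 295)) = Mul(-1, Mul(Rational(1, 333), 295)) = Mul(-1, Rational(295, 333)) = Rational(-295, 333)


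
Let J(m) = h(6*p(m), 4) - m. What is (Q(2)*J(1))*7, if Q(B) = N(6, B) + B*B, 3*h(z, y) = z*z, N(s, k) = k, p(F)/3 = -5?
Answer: 113358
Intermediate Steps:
p(F) = -15 (p(F) = 3*(-5) = -15)
h(z, y) = z²/3 (h(z, y) = (z*z)/3 = z²/3)
Q(B) = B + B² (Q(B) = B + B*B = B + B²)
J(m) = 2700 - m (J(m) = (6*(-15))²/3 - m = (⅓)*(-90)² - m = (⅓)*8100 - m = 2700 - m)
(Q(2)*J(1))*7 = ((2*(1 + 2))*(2700 - 1*1))*7 = ((2*3)*(2700 - 1))*7 = (6*2699)*7 = 16194*7 = 113358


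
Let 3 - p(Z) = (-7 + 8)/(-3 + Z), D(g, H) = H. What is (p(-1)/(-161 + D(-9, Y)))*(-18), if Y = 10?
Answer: 117/302 ≈ 0.38742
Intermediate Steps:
p(Z) = 3 - 1/(-3 + Z) (p(Z) = 3 - (-7 + 8)/(-3 + Z) = 3 - 1/(-3 + Z))
(p(-1)/(-161 + D(-9, Y)))*(-18) = (((-10 + 3*(-1))/(-3 - 1))/(-161 + 10))*(-18) = (((-10 - 3)/(-4))/(-151))*(-18) = (-¼*(-13)*(-1/151))*(-18) = ((13/4)*(-1/151))*(-18) = -13/604*(-18) = 117/302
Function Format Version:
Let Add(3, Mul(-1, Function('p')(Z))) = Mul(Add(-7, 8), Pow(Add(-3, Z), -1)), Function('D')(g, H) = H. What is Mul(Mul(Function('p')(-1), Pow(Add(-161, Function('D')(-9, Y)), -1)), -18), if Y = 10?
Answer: Rational(117, 302) ≈ 0.38742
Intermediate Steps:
Function('p')(Z) = Add(3, Mul(-1, Pow(Add(-3, Z), -1))) (Function('p')(Z) = Add(3, Mul(-1, Mul(Add(-7, 8), Pow(Add(-3, Z), -1)))) = Add(3, Mul(-1, Mul(1, Pow(Add(-3, Z), -1)))) = Add(3, Mul(-1, Pow(Add(-3, Z), -1))))
Mul(Mul(Function('p')(-1), Pow(Add(-161, Function('D')(-9, Y)), -1)), -18) = Mul(Mul(Mul(Pow(Add(-3, -1), -1), Add(-10, Mul(3, -1))), Pow(Add(-161, 10), -1)), -18) = Mul(Mul(Mul(Pow(-4, -1), Add(-10, -3)), Pow(-151, -1)), -18) = Mul(Mul(Mul(Rational(-1, 4), -13), Rational(-1, 151)), -18) = Mul(Mul(Rational(13, 4), Rational(-1, 151)), -18) = Mul(Rational(-13, 604), -18) = Rational(117, 302)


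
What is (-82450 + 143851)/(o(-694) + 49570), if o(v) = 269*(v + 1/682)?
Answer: -41875482/93512843 ≈ -0.44780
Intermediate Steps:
o(v) = 269/682 + 269*v (o(v) = 269*(v + 1/682) = 269*(1/682 + v) = 269/682 + 269*v)
(-82450 + 143851)/(o(-694) + 49570) = (-82450 + 143851)/((269/682 + 269*(-694)) + 49570) = 61401/((269/682 - 186686) + 49570) = 61401/(-127319583/682 + 49570) = 61401/(-93512843/682) = 61401*(-682/93512843) = -41875482/93512843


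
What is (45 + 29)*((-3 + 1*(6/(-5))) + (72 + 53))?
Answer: 44696/5 ≈ 8939.2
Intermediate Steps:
(45 + 29)*((-3 + 1*(6/(-5))) + (72 + 53)) = 74*((-3 + 1*(6*(-1/5))) + 125) = 74*((-3 + 1*(-6/5)) + 125) = 74*((-3 - 6/5) + 125) = 74*(-21/5 + 125) = 74*(604/5) = 44696/5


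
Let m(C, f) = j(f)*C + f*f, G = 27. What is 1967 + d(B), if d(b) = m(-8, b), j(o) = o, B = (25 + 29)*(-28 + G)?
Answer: 5315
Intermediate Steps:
B = -54 (B = (25 + 29)*(-28 + 27) = 54*(-1) = -54)
m(C, f) = f**2 + C*f (m(C, f) = f*C + f*f = C*f + f**2 = f**2 + C*f)
d(b) = b*(-8 + b)
1967 + d(B) = 1967 - 54*(-8 - 54) = 1967 - 54*(-62) = 1967 + 3348 = 5315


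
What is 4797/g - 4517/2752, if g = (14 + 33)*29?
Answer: 7044673/3750976 ≈ 1.8781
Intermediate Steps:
g = 1363 (g = 47*29 = 1363)
4797/g - 4517/2752 = 4797/1363 - 4517/2752 = 7044673/3750976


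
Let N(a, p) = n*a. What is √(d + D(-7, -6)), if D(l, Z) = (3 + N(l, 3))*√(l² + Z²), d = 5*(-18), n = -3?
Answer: √(-90 + 24*√85) ≈ 11.457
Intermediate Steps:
N(a, p) = -3*a
d = -90
D(l, Z) = √(Z² + l²)*(3 - 3*l) (D(l, Z) = (3 - 3*l)*√(l² + Z²) = (3 - 3*l)*√(Z² + l²) = √(Z² + l²)*(3 - 3*l))
√(d + D(-7, -6)) = √(-90 + 3*√((-6)² + (-7)²)*(1 - 1*(-7))) = √(-90 + 3*√(36 + 49)*(1 + 7)) = √(-90 + 3*√85*8) = √(-90 + 24*√85)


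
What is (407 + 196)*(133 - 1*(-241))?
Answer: 225522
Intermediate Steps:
(407 + 196)*(133 - 1*(-241)) = 603*(133 + 241) = 603*374 = 225522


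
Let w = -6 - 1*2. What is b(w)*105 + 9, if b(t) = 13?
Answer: 1374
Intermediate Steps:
w = -8 (w = -6 - 2 = -8)
b(w)*105 + 9 = 13*105 + 9 = 1365 + 9 = 1374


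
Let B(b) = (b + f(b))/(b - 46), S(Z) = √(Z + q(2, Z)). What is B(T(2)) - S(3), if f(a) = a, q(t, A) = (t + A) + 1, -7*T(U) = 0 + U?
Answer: -242/81 ≈ -2.9877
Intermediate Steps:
T(U) = -U/7 (T(U) = -(0 + U)/7 = -U/7)
q(t, A) = 1 + A + t (q(t, A) = (A + t) + 1 = 1 + A + t)
S(Z) = √(3 + 2*Z) (S(Z) = √(Z + (1 + Z + 2)) = √(Z + (3 + Z)) = √(3 + 2*Z))
B(b) = 2*b/(-46 + b) (B(b) = (b + b)/(b - 46) = (2*b)/(-46 + b) = 2*b/(-46 + b))
B(T(2)) - S(3) = 2*(-⅐*2)/(-46 - ⅐*2) - √(3 + 2*3) = 2*(-2/7)/(-46 - 2/7) - √(3 + 6) = 2*(-2/7)/(-324/7) - √9 = 2*(-2/7)*(-7/324) - 1*3 = 1/81 - 3 = -242/81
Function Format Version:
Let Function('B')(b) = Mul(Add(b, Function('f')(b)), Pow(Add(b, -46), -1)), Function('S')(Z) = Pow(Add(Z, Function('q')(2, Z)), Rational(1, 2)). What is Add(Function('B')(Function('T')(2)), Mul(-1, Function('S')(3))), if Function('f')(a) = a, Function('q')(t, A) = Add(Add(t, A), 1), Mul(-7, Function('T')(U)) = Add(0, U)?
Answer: Rational(-242, 81) ≈ -2.9877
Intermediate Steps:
Function('T')(U) = Mul(Rational(-1, 7), U) (Function('T')(U) = Mul(Rational(-1, 7), Add(0, U)) = Mul(Rational(-1, 7), U))
Function('q')(t, A) = Add(1, A, t) (Function('q')(t, A) = Add(Add(A, t), 1) = Add(1, A, t))
Function('S')(Z) = Pow(Add(3, Mul(2, Z)), Rational(1, 2)) (Function('S')(Z) = Pow(Add(Z, Add(1, Z, 2)), Rational(1, 2)) = Pow(Add(Z, Add(3, Z)), Rational(1, 2)) = Pow(Add(3, Mul(2, Z)), Rational(1, 2)))
Function('B')(b) = Mul(2, b, Pow(Add(-46, b), -1)) (Function('B')(b) = Mul(Add(b, b), Pow(Add(b, -46), -1)) = Mul(Mul(2, b), Pow(Add(-46, b), -1)) = Mul(2, b, Pow(Add(-46, b), -1)))
Add(Function('B')(Function('T')(2)), Mul(-1, Function('S')(3))) = Add(Mul(2, Mul(Rational(-1, 7), 2), Pow(Add(-46, Mul(Rational(-1, 7), 2)), -1)), Mul(-1, Pow(Add(3, Mul(2, 3)), Rational(1, 2)))) = Add(Mul(2, Rational(-2, 7), Pow(Add(-46, Rational(-2, 7)), -1)), Mul(-1, Pow(Add(3, 6), Rational(1, 2)))) = Add(Mul(2, Rational(-2, 7), Pow(Rational(-324, 7), -1)), Mul(-1, Pow(9, Rational(1, 2)))) = Add(Mul(2, Rational(-2, 7), Rational(-7, 324)), Mul(-1, 3)) = Add(Rational(1, 81), -3) = Rational(-242, 81)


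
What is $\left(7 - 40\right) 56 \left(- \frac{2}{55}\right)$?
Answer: $\frac{336}{5} \approx 67.2$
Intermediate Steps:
$\left(7 - 40\right) 56 \left(- \frac{2}{55}\right) = \left(7 - 40\right) 56 \left(\left(-2\right) \frac{1}{55}\right) = \left(-33\right) 56 \left(- \frac{2}{55}\right) = \left(-1848\right) \left(- \frac{2}{55}\right) = \frac{336}{5}$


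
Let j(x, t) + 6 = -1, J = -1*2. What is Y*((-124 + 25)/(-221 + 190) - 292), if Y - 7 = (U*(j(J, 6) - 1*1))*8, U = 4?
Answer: 2229297/31 ≈ 71913.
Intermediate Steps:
J = -2
j(x, t) = -7 (j(x, t) = -6 - 1 = -7)
Y = -249 (Y = 7 + (4*(-7 - 1*1))*8 = 7 + (4*(-7 - 1))*8 = 7 + (4*(-8))*8 = 7 - 32*8 = 7 - 256 = -249)
Y*((-124 + 25)/(-221 + 190) - 292) = -249*((-124 + 25)/(-221 + 190) - 292) = -249*(-99/(-31) - 292) = -249*(-99*(-1/31) - 292) = -249*(99/31 - 292) = -249*(-8953/31) = 2229297/31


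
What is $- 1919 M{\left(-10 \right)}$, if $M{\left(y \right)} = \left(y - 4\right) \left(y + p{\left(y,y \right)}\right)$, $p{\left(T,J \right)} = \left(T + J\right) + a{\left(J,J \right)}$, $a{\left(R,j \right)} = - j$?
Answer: $-537320$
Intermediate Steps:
$p{\left(T,J \right)} = T$ ($p{\left(T,J \right)} = \left(T + J\right) - J = \left(J + T\right) - J = T$)
$M{\left(y \right)} = 2 y \left(-4 + y\right)$ ($M{\left(y \right)} = \left(y - 4\right) \left(y + y\right) = \left(-4 + y\right) 2 y = 2 y \left(-4 + y\right)$)
$- 1919 M{\left(-10 \right)} = - 1919 \cdot 2 \left(-10\right) \left(-4 - 10\right) = - 1919 \cdot 2 \left(-10\right) \left(-14\right) = \left(-1919\right) 280 = -537320$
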